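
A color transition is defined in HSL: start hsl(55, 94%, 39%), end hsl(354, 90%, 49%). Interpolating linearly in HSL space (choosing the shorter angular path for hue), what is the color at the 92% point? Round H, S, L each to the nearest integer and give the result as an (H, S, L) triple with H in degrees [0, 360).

(359, 90, 48)

Hue: 354 − 55 = 299°, but |299| > 180 so the shorter arc goes the other way: Δh = 299 − 360 = -61°.
H = 55 + 0.92 × (-61) = -1.12 → -1 → -1 mod 360 = 359°
S = 94 + 0.92 × (90 − 94) = 90.32 → 90%
L = 39 + 0.92 × (49 − 39) = 48.2 → 48%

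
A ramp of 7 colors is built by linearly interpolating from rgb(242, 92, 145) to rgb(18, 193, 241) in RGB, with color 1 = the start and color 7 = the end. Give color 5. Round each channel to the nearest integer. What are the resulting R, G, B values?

With 7 swatches and endpoints inclusive, swatch 5 sits at t = (5 − 1)/(7 − 1) = 4/6 ≈ 0.6667.
R = 242 + 0.6667 × (18 − 242) = 92.659 → 93
G = 92 + 0.6667 × (193 − 92) = 159.337 → 159
B = 145 + 0.6667 × (241 − 145) = 209.003 → 209

(93, 159, 209)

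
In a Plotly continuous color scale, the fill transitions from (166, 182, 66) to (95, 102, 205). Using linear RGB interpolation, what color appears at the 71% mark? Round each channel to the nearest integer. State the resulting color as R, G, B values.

(116, 125, 165)

71% corresponds to t = 0.71.
R = 166 + 0.71 × (95 − 166) = 166 + 0.71 × -71 = 115.59 → 116
G = 182 + 0.71 × (102 − 182) = 182 + 0.71 × -80 = 125.2 → 125
B = 66 + 0.71 × (205 − 66) = 66 + 0.71 × 139 = 164.69 → 165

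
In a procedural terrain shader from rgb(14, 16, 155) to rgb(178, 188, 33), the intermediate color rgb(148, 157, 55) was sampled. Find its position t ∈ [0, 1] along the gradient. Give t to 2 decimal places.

Invert the lerp on the G channel (largest span, 172): t = (157 − 16) / (188 − 16) = 141/172 = 0.81977.
Check on R: (148 − 14)/(178 − 14) = 0.8171 ✓

0.82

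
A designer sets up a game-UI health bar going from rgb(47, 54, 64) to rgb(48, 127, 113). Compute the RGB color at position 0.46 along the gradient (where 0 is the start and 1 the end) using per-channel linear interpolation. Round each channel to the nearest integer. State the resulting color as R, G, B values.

R = 47 + 0.46 × (48 − 47) = 47 + 0.46 × 1 = 47.46 → 47
G = 54 + 0.46 × (127 − 54) = 54 + 0.46 × 73 = 87.58 → 88
B = 64 + 0.46 × (113 − 64) = 64 + 0.46 × 49 = 86.54 → 87

(47, 88, 87)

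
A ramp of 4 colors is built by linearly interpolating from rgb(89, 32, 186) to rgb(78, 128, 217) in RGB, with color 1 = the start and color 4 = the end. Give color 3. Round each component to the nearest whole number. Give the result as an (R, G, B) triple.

(82, 96, 207)

With 4 swatches and endpoints inclusive, swatch 3 sits at t = (3 − 1)/(4 − 1) = 2/3 ≈ 0.6667.
R = 89 + 0.6667 × (78 − 89) = 81.666 → 82
G = 32 + 0.6667 × (128 − 32) = 96.003 → 96
B = 186 + 0.6667 × (217 − 186) = 206.668 → 207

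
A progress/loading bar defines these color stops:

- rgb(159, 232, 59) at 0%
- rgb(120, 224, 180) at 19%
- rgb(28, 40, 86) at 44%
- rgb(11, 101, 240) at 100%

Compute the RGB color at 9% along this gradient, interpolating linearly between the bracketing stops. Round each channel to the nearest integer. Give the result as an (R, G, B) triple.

(141, 228, 116)

9% lies between the 0% and 19% stops, so the local fraction is t = (9 − 0)/(19 − 0) = 9/19 ≈ 0.4737.
R = 159 + 0.4737 × (120 − 159) = 140.526 → 141
G = 232 + 0.4737 × (224 − 232) = 228.21 → 228
B = 59 + 0.4737 × (180 − 59) = 116.318 → 116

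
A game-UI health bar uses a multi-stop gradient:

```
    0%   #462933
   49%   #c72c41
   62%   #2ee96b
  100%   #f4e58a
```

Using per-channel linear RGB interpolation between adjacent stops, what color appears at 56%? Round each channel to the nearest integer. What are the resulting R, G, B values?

56% lies between the 49% and 62% stops, so the local fraction is t = (56 − 49)/(62 − 49) = 7/13 ≈ 0.5385.
#c72c41 → (199, 44, 65); #2ee96b → (46, 233, 107).
R = 199 + 0.5385 × (46 − 199) = 116.609 → 117
G = 44 + 0.5385 × (233 − 44) = 145.776 → 146
B = 65 + 0.5385 × (107 − 65) = 87.617 → 88

(117, 146, 88)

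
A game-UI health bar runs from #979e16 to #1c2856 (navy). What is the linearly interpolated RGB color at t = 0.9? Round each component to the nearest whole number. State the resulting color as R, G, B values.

#979e16 → (151, 158, 22); #1c2856 → (28, 40, 86).
R = 151 + 0.9 × (28 − 151) = 151 + 0.9 × -123 = 40.3 → 40
G = 158 + 0.9 × (40 − 158) = 158 + 0.9 × -118 = 51.8 → 52
B = 22 + 0.9 × (86 − 22) = 22 + 0.9 × 64 = 79.6 → 80

(40, 52, 80)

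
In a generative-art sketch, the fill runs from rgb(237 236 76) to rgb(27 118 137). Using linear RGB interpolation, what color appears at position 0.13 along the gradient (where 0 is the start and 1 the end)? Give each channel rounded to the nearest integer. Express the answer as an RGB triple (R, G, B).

R = 237 + 0.13 × (27 − 237) = 237 + 0.13 × -210 = 209.7 → 210
G = 236 + 0.13 × (118 − 236) = 236 + 0.13 × -118 = 220.66 → 221
B = 76 + 0.13 × (137 − 76) = 76 + 0.13 × 61 = 83.93 → 84

(210, 221, 84)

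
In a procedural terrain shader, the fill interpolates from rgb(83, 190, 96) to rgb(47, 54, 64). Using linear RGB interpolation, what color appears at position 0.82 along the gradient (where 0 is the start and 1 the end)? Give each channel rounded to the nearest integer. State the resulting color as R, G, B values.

R = 83 + 0.82 × (47 − 83) = 83 + 0.82 × -36 = 53.48 → 53
G = 190 + 0.82 × (54 − 190) = 190 + 0.82 × -136 = 78.48 → 78
B = 96 + 0.82 × (64 − 96) = 96 + 0.82 × -32 = 69.76 → 70

(53, 78, 70)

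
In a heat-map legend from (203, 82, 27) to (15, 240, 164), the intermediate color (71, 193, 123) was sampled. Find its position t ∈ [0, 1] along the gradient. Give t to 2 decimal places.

0.70

Invert the lerp on the R channel (largest span, 188): t = (71 − 203) / (15 − 203) = -132/-188 = 0.70213.
Check on G: (193 − 82)/(240 − 82) = 0.7025 ✓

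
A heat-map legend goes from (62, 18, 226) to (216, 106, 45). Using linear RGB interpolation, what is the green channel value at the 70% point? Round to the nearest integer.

80

G = 18 + 0.7 × (106 − 18) = 79.6 → 80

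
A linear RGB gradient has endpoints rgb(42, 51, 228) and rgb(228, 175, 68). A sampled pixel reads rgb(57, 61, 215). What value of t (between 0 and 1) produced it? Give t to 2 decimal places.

0.08

Invert the lerp on the R channel (largest span, 186): t = (57 − 42) / (228 − 42) = 15/186 = 0.080645.
Check on G: (61 − 51)/(175 − 51) = 0.08065 ✓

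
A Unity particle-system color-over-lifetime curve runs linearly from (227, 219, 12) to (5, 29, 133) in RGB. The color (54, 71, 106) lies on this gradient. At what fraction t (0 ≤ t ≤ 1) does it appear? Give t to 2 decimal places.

Invert the lerp on the R channel (largest span, 222): t = (54 − 227) / (5 − 227) = -173/-222 = 0.77928.
Check on G: (71 − 219)/(29 − 219) = 0.7789 ✓

0.78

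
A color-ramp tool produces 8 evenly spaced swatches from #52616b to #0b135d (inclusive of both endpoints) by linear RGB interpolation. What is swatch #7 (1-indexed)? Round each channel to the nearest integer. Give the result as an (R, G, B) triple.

With 8 swatches and endpoints inclusive, swatch 7 sits at t = (7 − 1)/(8 − 1) = 6/7 ≈ 0.8571.
#52616b → (82, 97, 107); #0b135d → (11, 19, 93).
R = 82 + 0.8571 × (11 − 82) = 21.146 → 21
G = 97 + 0.8571 × (19 − 97) = 30.146 → 30
B = 107 + 0.8571 × (93 − 107) = 95.001 → 95

(21, 30, 95)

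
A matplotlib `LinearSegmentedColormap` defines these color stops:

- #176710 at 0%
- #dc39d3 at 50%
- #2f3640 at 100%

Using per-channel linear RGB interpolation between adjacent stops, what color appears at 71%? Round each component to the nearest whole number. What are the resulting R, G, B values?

71% lies between the 50% and 100% stops, so the local fraction is t = (71 − 50)/(100 − 50) = 21/50 ≈ 0.42.
#dc39d3 → (220, 57, 211); #2f3640 → (47, 54, 64).
R = 220 + 0.42 × (47 − 220) = 147.34 → 147
G = 57 + 0.42 × (54 − 57) = 55.74 → 56
B = 211 + 0.42 × (64 − 211) = 149.26 → 149

(147, 56, 149)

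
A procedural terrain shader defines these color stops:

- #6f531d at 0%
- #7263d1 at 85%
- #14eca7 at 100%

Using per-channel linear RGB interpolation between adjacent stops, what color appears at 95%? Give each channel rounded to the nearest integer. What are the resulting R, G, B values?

95% lies between the 85% and 100% stops, so the local fraction is t = (95 − 85)/(100 − 85) = 10/15 ≈ 0.6667.
#7263d1 → (114, 99, 209); #14eca7 → (20, 236, 167).
R = 114 + 0.6667 × (20 − 114) = 51.33 → 51
G = 99 + 0.6667 × (236 − 99) = 190.338 → 190
B = 209 + 0.6667 × (167 − 209) = 180.999 → 181

(51, 190, 181)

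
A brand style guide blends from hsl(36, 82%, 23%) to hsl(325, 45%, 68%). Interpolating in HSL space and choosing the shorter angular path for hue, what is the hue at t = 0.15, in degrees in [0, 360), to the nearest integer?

25

Hue: 325 − 36 = 289°, but |289| > 180 so the shorter arc goes the other way: Δh = 289 − 360 = -71°.
H = 36 + 0.15 × (-71) = 25.35 → 25°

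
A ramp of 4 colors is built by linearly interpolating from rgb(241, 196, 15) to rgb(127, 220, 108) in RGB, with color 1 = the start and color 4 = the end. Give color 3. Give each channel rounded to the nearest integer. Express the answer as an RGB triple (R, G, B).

(165, 212, 77)

With 4 swatches and endpoints inclusive, swatch 3 sits at t = (3 − 1)/(4 − 1) = 2/3 ≈ 0.6667.
R = 241 + 0.6667 × (127 − 241) = 164.996 → 165
G = 196 + 0.6667 × (220 − 196) = 212.001 → 212
B = 15 + 0.6667 × (108 − 15) = 77.003 → 77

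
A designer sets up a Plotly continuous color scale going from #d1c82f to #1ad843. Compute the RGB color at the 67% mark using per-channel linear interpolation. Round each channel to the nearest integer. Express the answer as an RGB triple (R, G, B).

(86, 211, 60)

#d1c82f → (209, 200, 47); #1ad843 → (26, 216, 67).
67% corresponds to t = 0.67.
R = 209 + 0.67 × (26 − 209) = 209 + 0.67 × -183 = 86.39 → 86
G = 200 + 0.67 × (216 − 200) = 200 + 0.67 × 16 = 210.72 → 211
B = 47 + 0.67 × (67 − 47) = 47 + 0.67 × 20 = 60.4 → 60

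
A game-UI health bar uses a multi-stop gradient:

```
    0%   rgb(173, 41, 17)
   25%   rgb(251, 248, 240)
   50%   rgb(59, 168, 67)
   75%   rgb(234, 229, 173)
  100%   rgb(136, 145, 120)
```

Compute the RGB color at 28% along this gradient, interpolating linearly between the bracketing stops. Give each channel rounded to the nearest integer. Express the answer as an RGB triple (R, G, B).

(228, 238, 219)

28% lies between the 25% and 50% stops, so the local fraction is t = (28 − 25)/(50 − 25) = 3/25 ≈ 0.12.
R = 251 + 0.12 × (59 − 251) = 227.96 → 228
G = 248 + 0.12 × (168 − 248) = 238.4 → 238
B = 240 + 0.12 × (67 − 240) = 219.24 → 219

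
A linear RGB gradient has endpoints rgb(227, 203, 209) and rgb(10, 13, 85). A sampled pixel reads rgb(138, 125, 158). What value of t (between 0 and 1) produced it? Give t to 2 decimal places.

0.41

Invert the lerp on the R channel (largest span, 217): t = (138 − 227) / (10 − 227) = -89/-217 = 0.41014.
Check on G: (125 − 203)/(13 − 203) = 0.4105 ✓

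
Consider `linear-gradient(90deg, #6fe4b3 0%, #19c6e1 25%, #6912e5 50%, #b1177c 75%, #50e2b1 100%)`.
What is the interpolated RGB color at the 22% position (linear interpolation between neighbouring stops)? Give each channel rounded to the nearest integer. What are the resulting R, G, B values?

(35, 202, 219)

22% lies between the 0% and 25% stops, so the local fraction is t = (22 − 0)/(25 − 0) = 22/25 ≈ 0.88.
#6fe4b3 → (111, 228, 179); #19c6e1 → (25, 198, 225).
R = 111 + 0.88 × (25 − 111) = 35.32 → 35
G = 228 + 0.88 × (198 − 228) = 201.6 → 202
B = 179 + 0.88 × (225 − 179) = 219.48 → 219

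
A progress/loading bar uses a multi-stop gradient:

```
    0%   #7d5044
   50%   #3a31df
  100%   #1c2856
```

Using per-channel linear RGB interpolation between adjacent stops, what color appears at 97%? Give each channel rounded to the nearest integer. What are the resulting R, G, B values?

97% lies between the 50% and 100% stops, so the local fraction is t = (97 − 50)/(100 − 50) = 47/50 ≈ 0.94.
#3a31df → (58, 49, 223); #1c2856 → (28, 40, 86).
R = 58 + 0.94 × (28 − 58) = 29.8 → 30
G = 49 + 0.94 × (40 − 49) = 40.54 → 41
B = 223 + 0.94 × (86 − 223) = 94.22 → 94

(30, 41, 94)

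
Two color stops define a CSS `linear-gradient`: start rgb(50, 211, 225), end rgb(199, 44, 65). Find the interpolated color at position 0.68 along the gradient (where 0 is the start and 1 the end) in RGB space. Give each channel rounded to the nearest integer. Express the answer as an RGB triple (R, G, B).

(151, 97, 116)

R = 50 + 0.68 × (199 − 50) = 50 + 0.68 × 149 = 151.32 → 151
G = 211 + 0.68 × (44 − 211) = 211 + 0.68 × -167 = 97.44 → 97
B = 225 + 0.68 × (65 − 225) = 225 + 0.68 × -160 = 116.2 → 116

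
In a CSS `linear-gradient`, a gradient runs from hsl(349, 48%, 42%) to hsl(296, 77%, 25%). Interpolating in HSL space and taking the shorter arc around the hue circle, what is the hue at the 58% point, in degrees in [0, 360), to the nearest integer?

Hue arc: Δh = 296 − 349 = -53° (|Δh| ≤ 180, already the shorter path).
H = 349 + 0.58 × (-53) = 318.26 → 318°

318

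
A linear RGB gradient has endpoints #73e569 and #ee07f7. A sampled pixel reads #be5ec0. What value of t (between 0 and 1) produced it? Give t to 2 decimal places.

0.61

Invert the lerp on the G channel (largest span, 222): t = (94 − 229) / (7 − 229) = -135/-222 = 0.60811.
Check on R: (190 − 115)/(238 − 115) = 0.6098 ✓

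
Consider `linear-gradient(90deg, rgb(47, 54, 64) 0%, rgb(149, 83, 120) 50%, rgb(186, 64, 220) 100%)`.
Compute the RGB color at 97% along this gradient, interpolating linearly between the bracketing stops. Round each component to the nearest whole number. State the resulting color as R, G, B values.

97% lies between the 50% and 100% stops, so the local fraction is t = (97 − 50)/(100 − 50) = 47/50 ≈ 0.94.
R = 149 + 0.94 × (186 − 149) = 183.78 → 184
G = 83 + 0.94 × (64 − 83) = 65.14 → 65
B = 120 + 0.94 × (220 − 120) = 214 → 214

(184, 65, 214)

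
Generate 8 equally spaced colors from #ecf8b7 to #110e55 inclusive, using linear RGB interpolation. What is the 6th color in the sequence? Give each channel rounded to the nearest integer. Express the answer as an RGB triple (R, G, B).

(80, 81, 113)

With 8 swatches and endpoints inclusive, swatch 6 sits at t = (6 − 1)/(8 − 1) = 5/7 ≈ 0.7143.
#ecf8b7 → (236, 248, 183); #110e55 → (17, 14, 85).
R = 236 + 0.7143 × (17 − 236) = 79.568 → 80
G = 248 + 0.7143 × (14 − 248) = 80.854 → 81
B = 183 + 0.7143 × (85 − 183) = 112.999 → 113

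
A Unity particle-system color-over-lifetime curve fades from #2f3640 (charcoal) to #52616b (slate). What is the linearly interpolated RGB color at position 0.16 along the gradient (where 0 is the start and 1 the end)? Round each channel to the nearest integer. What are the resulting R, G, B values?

(53, 61, 71)

#2f3640 → (47, 54, 64); #52616b → (82, 97, 107).
R = 47 + 0.16 × (82 − 47) = 47 + 0.16 × 35 = 52.6 → 53
G = 54 + 0.16 × (97 − 54) = 54 + 0.16 × 43 = 60.88 → 61
B = 64 + 0.16 × (107 − 64) = 64 + 0.16 × 43 = 70.88 → 71
So the blended color is (53, 61, 71), about #353d47.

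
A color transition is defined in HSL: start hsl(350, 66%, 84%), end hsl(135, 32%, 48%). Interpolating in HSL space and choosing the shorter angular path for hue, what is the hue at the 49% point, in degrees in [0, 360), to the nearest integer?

61

Hue: 135 − 350 = -215°, but |-215| > 180 so the shorter arc goes the other way: Δh = -215 + 360 = 145°.
H = 350 + 0.49 × (145) = 421.05 → 421 → 421 mod 360 = 61°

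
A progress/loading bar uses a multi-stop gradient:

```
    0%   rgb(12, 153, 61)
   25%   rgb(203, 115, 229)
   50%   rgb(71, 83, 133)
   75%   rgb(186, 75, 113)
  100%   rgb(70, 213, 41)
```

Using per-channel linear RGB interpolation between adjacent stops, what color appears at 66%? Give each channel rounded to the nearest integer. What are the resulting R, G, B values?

(145, 78, 120)

66% lies between the 50% and 75% stops, so the local fraction is t = (66 − 50)/(75 − 50) = 16/25 ≈ 0.64.
R = 71 + 0.64 × (186 − 71) = 144.6 → 145
G = 83 + 0.64 × (75 − 83) = 77.88 → 78
B = 133 + 0.64 × (113 − 133) = 120.2 → 120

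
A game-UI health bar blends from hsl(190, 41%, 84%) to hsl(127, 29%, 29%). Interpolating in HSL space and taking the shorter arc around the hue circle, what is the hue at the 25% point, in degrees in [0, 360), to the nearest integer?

174

Hue arc: Δh = 127 − 190 = -63° (|Δh| ≤ 180, already the shorter path).
H = 190 + 0.25 × (-63) = 174.25 → 174°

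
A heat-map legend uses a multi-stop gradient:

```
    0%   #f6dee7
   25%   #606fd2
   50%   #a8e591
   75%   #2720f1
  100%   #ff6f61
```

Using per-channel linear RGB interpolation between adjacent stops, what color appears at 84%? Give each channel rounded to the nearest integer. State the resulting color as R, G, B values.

(117, 60, 189)

84% lies between the 75% and 100% stops, so the local fraction is t = (84 − 75)/(100 − 75) = 9/25 ≈ 0.36.
#2720f1 → (39, 32, 241); #ff6f61 → (255, 111, 97).
R = 39 + 0.36 × (255 − 39) = 116.76 → 117
G = 32 + 0.36 × (111 − 32) = 60.44 → 60
B = 241 + 0.36 × (97 − 241) = 189.16 → 189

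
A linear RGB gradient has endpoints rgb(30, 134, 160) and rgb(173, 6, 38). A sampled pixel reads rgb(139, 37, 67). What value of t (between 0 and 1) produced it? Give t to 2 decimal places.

Invert the lerp on the R channel (largest span, 143): t = (139 − 30) / (173 − 30) = 109/143 = 0.76224.
Check on G: (37 − 134)/(6 − 134) = 0.7578 ✓

0.76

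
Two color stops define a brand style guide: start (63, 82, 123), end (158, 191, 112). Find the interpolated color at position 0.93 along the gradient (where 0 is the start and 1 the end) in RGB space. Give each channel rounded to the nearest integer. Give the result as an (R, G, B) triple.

(151, 183, 113)

R = 63 + 0.93 × (158 − 63) = 63 + 0.93 × 95 = 151.35 → 151
G = 82 + 0.93 × (191 − 82) = 82 + 0.93 × 109 = 183.37 → 183
B = 123 + 0.93 × (112 − 123) = 123 + 0.93 × -11 = 112.77 → 113
So the blended color is (151, 183, 113), about #97b771.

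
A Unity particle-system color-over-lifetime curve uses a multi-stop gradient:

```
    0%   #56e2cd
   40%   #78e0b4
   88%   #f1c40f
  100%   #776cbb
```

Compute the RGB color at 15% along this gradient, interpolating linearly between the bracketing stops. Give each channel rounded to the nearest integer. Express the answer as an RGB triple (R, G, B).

(99, 225, 196)

15% lies between the 0% and 40% stops, so the local fraction is t = (15 − 0)/(40 − 0) = 15/40 ≈ 0.375.
#56e2cd → (86, 226, 205); #78e0b4 → (120, 224, 180).
R = 86 + 0.375 × (120 − 86) = 98.75 → 99
G = 226 + 0.375 × (224 − 226) = 225.25 → 225
B = 205 + 0.375 × (180 − 205) = 195.625 → 196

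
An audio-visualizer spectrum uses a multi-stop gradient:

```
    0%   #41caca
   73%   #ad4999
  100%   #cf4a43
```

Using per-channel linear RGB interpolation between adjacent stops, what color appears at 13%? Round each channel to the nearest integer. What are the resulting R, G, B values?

(84, 179, 193)

13% lies between the 0% and 73% stops, so the local fraction is t = (13 − 0)/(73 − 0) = 13/73 ≈ 0.1781.
#41caca → (65, 202, 202); #ad4999 → (173, 73, 153).
R = 65 + 0.1781 × (173 − 65) = 84.235 → 84
G = 202 + 0.1781 × (73 − 202) = 179.025 → 179
B = 202 + 0.1781 × (153 − 202) = 193.273 → 193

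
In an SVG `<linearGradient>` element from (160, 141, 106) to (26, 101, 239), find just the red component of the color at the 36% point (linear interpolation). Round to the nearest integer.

R = 160 + 0.36 × (26 − 160) = 111.76 → 112

112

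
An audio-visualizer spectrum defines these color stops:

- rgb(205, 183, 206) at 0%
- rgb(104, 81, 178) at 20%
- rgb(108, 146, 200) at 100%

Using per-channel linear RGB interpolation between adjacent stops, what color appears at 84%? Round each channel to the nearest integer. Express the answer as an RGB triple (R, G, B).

(107, 133, 196)

84% lies between the 20% and 100% stops, so the local fraction is t = (84 − 20)/(100 − 20) = 64/80 ≈ 0.8.
R = 104 + 0.8 × (108 − 104) = 107.2 → 107
G = 81 + 0.8 × (146 − 81) = 133 → 133
B = 178 + 0.8 × (200 − 178) = 195.6 → 196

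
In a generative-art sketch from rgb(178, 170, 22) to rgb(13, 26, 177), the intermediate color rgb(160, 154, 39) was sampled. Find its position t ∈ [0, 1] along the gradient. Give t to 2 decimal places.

Invert the lerp on the R channel (largest span, 165): t = (160 − 178) / (13 − 178) = -18/-165 = 0.10909.
Check on G: (154 − 170)/(26 − 170) = 0.1111 ✓

0.11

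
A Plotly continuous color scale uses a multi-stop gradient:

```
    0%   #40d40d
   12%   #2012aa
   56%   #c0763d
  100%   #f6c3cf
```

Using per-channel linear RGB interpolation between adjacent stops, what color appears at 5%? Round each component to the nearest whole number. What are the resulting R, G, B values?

5% lies between the 0% and 12% stops, so the local fraction is t = (5 − 0)/(12 − 0) = 5/12 ≈ 0.4167.
#40d40d → (64, 212, 13); #2012aa → (32, 18, 170).
R = 64 + 0.4167 × (32 − 64) = 50.666 → 51
G = 212 + 0.4167 × (18 − 212) = 131.16 → 131
B = 13 + 0.4167 × (170 − 13) = 78.422 → 78

(51, 131, 78)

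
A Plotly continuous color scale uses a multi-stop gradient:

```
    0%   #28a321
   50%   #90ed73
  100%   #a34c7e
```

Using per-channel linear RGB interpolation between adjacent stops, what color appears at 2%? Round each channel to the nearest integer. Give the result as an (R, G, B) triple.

(44, 166, 36)

2% lies between the 0% and 50% stops, so the local fraction is t = (2 − 0)/(50 − 0) = 2/50 ≈ 0.04.
#28a321 → (40, 163, 33); #90ed73 → (144, 237, 115).
R = 40 + 0.04 × (144 − 40) = 44.16 → 44
G = 163 + 0.04 × (237 − 163) = 165.96 → 166
B = 33 + 0.04 × (115 − 33) = 36.28 → 36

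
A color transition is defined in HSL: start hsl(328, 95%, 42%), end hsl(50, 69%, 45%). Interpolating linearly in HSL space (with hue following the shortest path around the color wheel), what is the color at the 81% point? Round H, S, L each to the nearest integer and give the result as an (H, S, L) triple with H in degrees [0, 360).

(34, 74, 44)

Hue: 50 − 328 = -278°, but |-278| > 180 so the shorter arc goes the other way: Δh = -278 + 360 = 82°.
H = 328 + 0.81 × (82) = 394.42 → 394 → 394 mod 360 = 34°
S = 95 + 0.81 × (69 − 95) = 73.94 → 74%
L = 42 + 0.81 × (45 − 42) = 44.43 → 44%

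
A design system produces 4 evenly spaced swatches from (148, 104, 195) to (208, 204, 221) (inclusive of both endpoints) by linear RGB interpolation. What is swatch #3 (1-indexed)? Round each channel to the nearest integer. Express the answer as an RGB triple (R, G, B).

(188, 171, 212)

With 4 swatches and endpoints inclusive, swatch 3 sits at t = (3 − 1)/(4 − 1) = 2/3 ≈ 0.6667.
R = 148 + 0.6667 × (208 − 148) = 188.002 → 188
G = 104 + 0.6667 × (204 − 104) = 170.67 → 171
B = 195 + 0.6667 × (221 − 195) = 212.334 → 212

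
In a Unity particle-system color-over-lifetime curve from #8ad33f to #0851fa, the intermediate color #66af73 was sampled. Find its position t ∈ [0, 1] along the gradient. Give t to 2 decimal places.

Invert the lerp on the B channel (largest span, 187): t = (115 − 63) / (250 − 63) = 52/187 = 0.27807.
Check on R: (102 − 138)/(8 − 138) = 0.2769 ✓

0.28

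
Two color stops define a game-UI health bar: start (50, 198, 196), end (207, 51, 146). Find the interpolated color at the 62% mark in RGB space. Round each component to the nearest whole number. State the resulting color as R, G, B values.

(147, 107, 165)

62% corresponds to t = 0.62.
R = 50 + 0.62 × (207 − 50) = 50 + 0.62 × 157 = 147.34 → 147
G = 198 + 0.62 × (51 − 198) = 198 + 0.62 × -147 = 106.86 → 107
B = 196 + 0.62 × (146 − 196) = 196 + 0.62 × -50 = 165 → 165
So the blended color is (147, 107, 165), about #936ba5.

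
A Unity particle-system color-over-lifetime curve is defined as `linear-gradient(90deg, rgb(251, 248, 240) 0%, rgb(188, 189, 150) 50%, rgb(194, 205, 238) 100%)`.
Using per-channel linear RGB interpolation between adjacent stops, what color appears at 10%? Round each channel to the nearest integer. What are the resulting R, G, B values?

10% lies between the 0% and 50% stops, so the local fraction is t = (10 − 0)/(50 − 0) = 10/50 ≈ 0.2.
R = 251 + 0.2 × (188 − 251) = 238.4 → 238
G = 248 + 0.2 × (189 − 248) = 236.2 → 236
B = 240 + 0.2 × (150 − 240) = 222 → 222

(238, 236, 222)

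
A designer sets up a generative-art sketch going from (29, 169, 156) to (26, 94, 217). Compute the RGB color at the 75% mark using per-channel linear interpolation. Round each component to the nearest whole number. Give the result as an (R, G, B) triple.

(27, 113, 202)

75% corresponds to t = 0.75.
R = 29 + 0.75 × (26 − 29) = 29 + 0.75 × -3 = 26.75 → 27
G = 169 + 0.75 × (94 − 169) = 169 + 0.75 × -75 = 112.75 → 113
B = 156 + 0.75 × (217 − 156) = 156 + 0.75 × 61 = 201.75 → 202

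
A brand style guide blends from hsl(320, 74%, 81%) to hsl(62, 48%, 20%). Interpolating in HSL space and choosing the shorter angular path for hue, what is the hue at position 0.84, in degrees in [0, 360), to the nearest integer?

Hue: 62 − 320 = -258°, but |-258| > 180 so the shorter arc goes the other way: Δh = -258 + 360 = 102°.
H = 320 + 0.84 × (102) = 405.68 → 406 → 406 mod 360 = 46°

46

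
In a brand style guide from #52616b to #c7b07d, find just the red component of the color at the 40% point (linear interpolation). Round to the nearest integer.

129

R₁ = 82 (from #52616b), R₂ = 199 (from #c7b07d).
R = 82 + 0.4 × (199 − 82) = 128.8 → 129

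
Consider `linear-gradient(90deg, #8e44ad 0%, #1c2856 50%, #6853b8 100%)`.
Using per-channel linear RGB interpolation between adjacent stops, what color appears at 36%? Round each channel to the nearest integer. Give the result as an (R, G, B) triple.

36% lies between the 0% and 50% stops, so the local fraction is t = (36 − 0)/(50 − 0) = 36/50 ≈ 0.72.
#8e44ad → (142, 68, 173); #1c2856 → (28, 40, 86).
R = 142 + 0.72 × (28 − 142) = 59.92 → 60
G = 68 + 0.72 × (40 − 68) = 47.84 → 48
B = 173 + 0.72 × (86 − 173) = 110.36 → 110

(60, 48, 110)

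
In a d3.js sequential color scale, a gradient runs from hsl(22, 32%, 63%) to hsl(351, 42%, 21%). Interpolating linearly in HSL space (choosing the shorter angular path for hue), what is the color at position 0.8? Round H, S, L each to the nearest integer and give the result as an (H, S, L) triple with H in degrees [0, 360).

Hue: 351 − 22 = 329°, but |329| > 180 so the shorter arc goes the other way: Δh = 329 − 360 = -31°.
H = 22 + 0.8 × (-31) = -2.8 → -3 → -3 mod 360 = 357°
S = 32 + 0.8 × (42 − 32) = 40 → 40%
L = 63 + 0.8 × (21 − 63) = 29.4 → 29%

(357, 40, 29)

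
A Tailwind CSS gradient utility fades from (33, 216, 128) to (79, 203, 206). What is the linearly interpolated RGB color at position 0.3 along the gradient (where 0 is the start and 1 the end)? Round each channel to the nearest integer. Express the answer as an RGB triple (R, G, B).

R = 33 + 0.3 × (79 − 33) = 33 + 0.3 × 46 = 46.8 → 47
G = 216 + 0.3 × (203 − 216) = 216 + 0.3 × -13 = 212.1 → 212
B = 128 + 0.3 × (206 − 128) = 128 + 0.3 × 78 = 151.4 → 151
So the blended color is (47, 212, 151), about #2fd497.

(47, 212, 151)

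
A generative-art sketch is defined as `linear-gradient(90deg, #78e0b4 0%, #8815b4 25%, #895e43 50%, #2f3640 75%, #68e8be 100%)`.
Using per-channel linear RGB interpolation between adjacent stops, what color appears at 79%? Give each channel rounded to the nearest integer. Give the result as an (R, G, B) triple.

79% lies between the 75% and 100% stops, so the local fraction is t = (79 − 75)/(100 − 75) = 4/25 ≈ 0.16.
#2f3640 → (47, 54, 64); #68e8be → (104, 232, 190).
R = 47 + 0.16 × (104 − 47) = 56.12 → 56
G = 54 + 0.16 × (232 − 54) = 82.48 → 82
B = 64 + 0.16 × (190 − 64) = 84.16 → 84

(56, 82, 84)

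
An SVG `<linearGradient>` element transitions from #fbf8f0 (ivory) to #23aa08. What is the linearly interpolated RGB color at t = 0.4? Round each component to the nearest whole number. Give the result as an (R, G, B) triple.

(165, 217, 147)

#fbf8f0 → (251, 248, 240); #23aa08 → (35, 170, 8).
R = 251 + 0.4 × (35 − 251) = 251 + 0.4 × -216 = 164.6 → 165
G = 248 + 0.4 × (170 − 248) = 248 + 0.4 × -78 = 216.8 → 217
B = 240 + 0.4 × (8 − 240) = 240 + 0.4 × -232 = 147.2 → 147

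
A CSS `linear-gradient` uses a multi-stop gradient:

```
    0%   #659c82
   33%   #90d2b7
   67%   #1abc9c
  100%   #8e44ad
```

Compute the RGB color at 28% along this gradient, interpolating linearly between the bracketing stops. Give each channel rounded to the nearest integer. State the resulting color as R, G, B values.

(137, 202, 175)

28% lies between the 0% and 33% stops, so the local fraction is t = (28 − 0)/(33 − 0) = 28/33 ≈ 0.8485.
#659c82 → (101, 156, 130); #90d2b7 → (144, 210, 183).
R = 101 + 0.8485 × (144 − 101) = 137.486 → 137
G = 156 + 0.8485 × (210 − 156) = 201.819 → 202
B = 130 + 0.8485 × (183 − 130) = 174.971 → 175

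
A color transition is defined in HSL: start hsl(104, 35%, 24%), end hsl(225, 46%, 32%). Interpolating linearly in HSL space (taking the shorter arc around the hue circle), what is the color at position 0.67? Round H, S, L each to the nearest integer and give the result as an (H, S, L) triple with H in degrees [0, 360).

Hue arc: Δh = 225 − 104 = 121° (|Δh| ≤ 180, already the shorter path).
H = 104 + 0.67 × (121) = 185.07 → 185°
S = 35 + 0.67 × (46 − 35) = 42.37 → 42%
L = 24 + 0.67 × (32 − 24) = 29.36 → 29%

(185, 42, 29)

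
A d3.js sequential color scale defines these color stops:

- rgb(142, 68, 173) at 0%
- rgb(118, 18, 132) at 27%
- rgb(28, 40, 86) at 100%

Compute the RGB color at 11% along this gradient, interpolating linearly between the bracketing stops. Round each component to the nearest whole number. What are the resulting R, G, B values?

(132, 48, 156)

11% lies between the 0% and 27% stops, so the local fraction is t = (11 − 0)/(27 − 0) = 11/27 ≈ 0.4074.
R = 142 + 0.4074 × (118 − 142) = 132.222 → 132
G = 68 + 0.4074 × (18 − 68) = 47.63 → 48
B = 173 + 0.4074 × (132 − 173) = 156.297 → 156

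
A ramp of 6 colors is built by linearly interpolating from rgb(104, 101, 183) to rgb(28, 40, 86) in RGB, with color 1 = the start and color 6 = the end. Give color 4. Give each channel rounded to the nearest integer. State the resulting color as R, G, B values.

(58, 64, 125)

With 6 swatches and endpoints inclusive, swatch 4 sits at t = (4 − 1)/(6 − 1) = 3/5 ≈ 0.6.
R = 104 + 0.6 × (28 − 104) = 58.4 → 58
G = 101 + 0.6 × (40 − 101) = 64.4 → 64
B = 183 + 0.6 × (86 − 183) = 124.8 → 125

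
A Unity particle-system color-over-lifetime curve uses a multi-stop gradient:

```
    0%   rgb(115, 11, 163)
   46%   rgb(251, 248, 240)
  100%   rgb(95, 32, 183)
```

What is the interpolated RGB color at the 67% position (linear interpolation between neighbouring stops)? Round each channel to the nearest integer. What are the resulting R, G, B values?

(190, 164, 218)

67% lies between the 46% and 100% stops, so the local fraction is t = (67 − 46)/(100 − 46) = 21/54 ≈ 0.3889.
R = 251 + 0.3889 × (95 − 251) = 190.332 → 190
G = 248 + 0.3889 × (32 − 248) = 163.998 → 164
B = 240 + 0.3889 × (183 − 240) = 217.833 → 218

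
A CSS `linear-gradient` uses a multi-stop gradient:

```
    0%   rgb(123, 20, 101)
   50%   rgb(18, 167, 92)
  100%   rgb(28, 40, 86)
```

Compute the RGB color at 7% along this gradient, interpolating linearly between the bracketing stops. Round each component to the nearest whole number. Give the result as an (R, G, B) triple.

7% lies between the 0% and 50% stops, so the local fraction is t = (7 − 0)/(50 − 0) = 7/50 ≈ 0.14.
R = 123 + 0.14 × (18 − 123) = 108.3 → 108
G = 20 + 0.14 × (167 − 20) = 40.58 → 41
B = 101 + 0.14 × (92 − 101) = 99.74 → 100

(108, 41, 100)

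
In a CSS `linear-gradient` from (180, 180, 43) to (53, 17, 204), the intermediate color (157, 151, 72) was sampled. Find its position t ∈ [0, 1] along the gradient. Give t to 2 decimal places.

Invert the lerp on the G channel (largest span, 163): t = (151 − 180) / (17 − 180) = -29/-163 = 0.17791.
Check on R: (157 − 180)/(53 − 180) = 0.1811 ✓

0.18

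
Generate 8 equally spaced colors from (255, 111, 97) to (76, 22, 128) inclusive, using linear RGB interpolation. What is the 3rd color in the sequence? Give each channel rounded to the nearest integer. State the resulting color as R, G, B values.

(204, 86, 106)

With 8 swatches and endpoints inclusive, swatch 3 sits at t = (3 − 1)/(8 − 1) = 2/7 ≈ 0.2857.
R = 255 + 0.2857 × (76 − 255) = 203.86 → 204
G = 111 + 0.2857 × (22 − 111) = 85.573 → 86
B = 97 + 0.2857 × (128 − 97) = 105.857 → 106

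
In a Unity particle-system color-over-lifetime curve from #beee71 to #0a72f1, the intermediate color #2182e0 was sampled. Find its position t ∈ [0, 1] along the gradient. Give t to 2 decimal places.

0.87

Invert the lerp on the R channel (largest span, 180): t = (33 − 190) / (10 − 190) = -157/-180 = 0.87222.
Check on G: (130 − 238)/(114 − 238) = 0.871 ✓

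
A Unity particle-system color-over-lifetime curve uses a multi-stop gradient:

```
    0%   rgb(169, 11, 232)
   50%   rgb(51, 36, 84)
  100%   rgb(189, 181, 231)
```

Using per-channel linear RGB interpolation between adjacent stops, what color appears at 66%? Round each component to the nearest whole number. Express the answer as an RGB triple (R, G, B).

(95, 82, 131)

66% lies between the 50% and 100% stops, so the local fraction is t = (66 − 50)/(100 − 50) = 16/50 ≈ 0.32.
R = 51 + 0.32 × (189 − 51) = 95.16 → 95
G = 36 + 0.32 × (181 − 36) = 82.4 → 82
B = 84 + 0.32 × (231 − 84) = 131.04 → 131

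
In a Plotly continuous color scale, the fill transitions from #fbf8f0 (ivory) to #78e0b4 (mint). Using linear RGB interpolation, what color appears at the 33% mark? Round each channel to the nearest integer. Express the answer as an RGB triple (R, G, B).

#fbf8f0 → (251, 248, 240); #78e0b4 → (120, 224, 180).
33% corresponds to t = 0.33.
R = 251 + 0.33 × (120 − 251) = 251 + 0.33 × -131 = 207.77 → 208
G = 248 + 0.33 × (224 − 248) = 248 + 0.33 × -24 = 240.08 → 240
B = 240 + 0.33 × (180 − 240) = 240 + 0.33 × -60 = 220.2 → 220
So the blended color is (208, 240, 220), about #d0f0dc.

(208, 240, 220)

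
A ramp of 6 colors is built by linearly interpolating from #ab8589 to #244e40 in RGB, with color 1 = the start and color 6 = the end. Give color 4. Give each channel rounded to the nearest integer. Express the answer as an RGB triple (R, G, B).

With 6 swatches and endpoints inclusive, swatch 4 sits at t = (4 − 1)/(6 − 1) = 3/5 ≈ 0.6.
#ab8589 → (171, 133, 137); #244e40 → (36, 78, 64).
R = 171 + 0.6 × (36 − 171) = 90 → 90
G = 133 + 0.6 × (78 − 133) = 100 → 100
B = 137 + 0.6 × (64 − 137) = 93.2 → 93

(90, 100, 93)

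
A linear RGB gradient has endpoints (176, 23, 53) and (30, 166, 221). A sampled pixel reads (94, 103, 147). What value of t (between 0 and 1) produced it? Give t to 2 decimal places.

0.56

Invert the lerp on the B channel (largest span, 168): t = (147 − 53) / (221 − 53) = 94/168 = 0.55952.
Check on R: (94 − 176)/(30 − 176) = 0.5616 ✓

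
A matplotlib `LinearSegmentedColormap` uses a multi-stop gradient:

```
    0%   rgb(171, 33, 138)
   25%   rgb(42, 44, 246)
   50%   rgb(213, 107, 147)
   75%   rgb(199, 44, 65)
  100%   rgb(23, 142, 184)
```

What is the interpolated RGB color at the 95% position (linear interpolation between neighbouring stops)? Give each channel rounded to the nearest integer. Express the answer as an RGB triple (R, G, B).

(58, 122, 160)

95% lies between the 75% and 100% stops, so the local fraction is t = (95 − 75)/(100 − 75) = 20/25 ≈ 0.8.
R = 199 + 0.8 × (23 − 199) = 58.2 → 58
G = 44 + 0.8 × (142 − 44) = 122.4 → 122
B = 65 + 0.8 × (184 − 65) = 160.2 → 160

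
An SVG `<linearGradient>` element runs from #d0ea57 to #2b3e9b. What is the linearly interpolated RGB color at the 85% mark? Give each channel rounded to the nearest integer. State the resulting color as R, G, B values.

(68, 88, 145)

#d0ea57 → (208, 234, 87); #2b3e9b → (43, 62, 155).
85% corresponds to t = 0.85.
R = 208 + 0.85 × (43 − 208) = 208 + 0.85 × -165 = 67.75 → 68
G = 234 + 0.85 × (62 − 234) = 234 + 0.85 × -172 = 87.8 → 88
B = 87 + 0.85 × (155 − 87) = 87 + 0.85 × 68 = 144.8 → 145
So the blended color is (68, 88, 145), about #445891.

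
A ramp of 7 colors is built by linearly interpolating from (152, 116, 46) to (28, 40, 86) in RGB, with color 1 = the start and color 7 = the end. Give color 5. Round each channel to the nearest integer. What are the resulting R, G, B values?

With 7 swatches and endpoints inclusive, swatch 5 sits at t = (5 − 1)/(7 − 1) = 4/6 ≈ 0.6667.
R = 152 + 0.6667 × (28 − 152) = 69.329 → 69
G = 116 + 0.6667 × (40 − 116) = 65.331 → 65
B = 46 + 0.6667 × (86 − 46) = 72.668 → 73

(69, 65, 73)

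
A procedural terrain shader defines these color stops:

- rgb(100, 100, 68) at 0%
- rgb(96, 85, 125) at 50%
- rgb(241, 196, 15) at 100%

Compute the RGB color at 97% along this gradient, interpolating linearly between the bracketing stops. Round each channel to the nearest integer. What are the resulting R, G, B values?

(232, 189, 22)

97% lies between the 50% and 100% stops, so the local fraction is t = (97 − 50)/(100 − 50) = 47/50 ≈ 0.94.
R = 96 + 0.94 × (241 − 96) = 232.3 → 232
G = 85 + 0.94 × (196 − 85) = 189.34 → 189
B = 125 + 0.94 × (15 − 125) = 21.6 → 22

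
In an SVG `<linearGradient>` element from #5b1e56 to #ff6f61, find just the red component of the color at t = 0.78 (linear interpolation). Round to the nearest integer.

R₁ = 91 (from #5b1e56), R₂ = 255 (from #ff6f61).
R = 91 + 0.78 × (255 − 91) = 218.92 → 219

219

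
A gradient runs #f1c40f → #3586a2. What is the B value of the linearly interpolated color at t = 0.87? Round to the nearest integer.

143

B₁ = 15 (from #f1c40f), B₂ = 162 (from #3586a2).
B = 15 + 0.87 × (162 − 15) = 142.89 → 143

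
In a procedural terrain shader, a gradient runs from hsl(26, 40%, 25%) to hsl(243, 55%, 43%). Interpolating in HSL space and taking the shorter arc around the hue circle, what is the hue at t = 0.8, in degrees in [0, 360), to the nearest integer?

272

Hue: 243 − 26 = 217°, but |217| > 180 so the shorter arc goes the other way: Δh = 217 − 360 = -143°.
H = 26 + 0.8 × (-143) = -88.4 → -88 → -88 mod 360 = 272°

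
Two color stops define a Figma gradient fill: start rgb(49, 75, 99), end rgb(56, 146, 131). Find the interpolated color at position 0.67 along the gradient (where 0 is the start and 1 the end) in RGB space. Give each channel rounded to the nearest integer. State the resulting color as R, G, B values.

R = 49 + 0.67 × (56 − 49) = 49 + 0.67 × 7 = 53.69 → 54
G = 75 + 0.67 × (146 − 75) = 75 + 0.67 × 71 = 122.57 → 123
B = 99 + 0.67 × (131 − 99) = 99 + 0.67 × 32 = 120.44 → 120
So the blended color is (54, 123, 120), about #367b78.

(54, 123, 120)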